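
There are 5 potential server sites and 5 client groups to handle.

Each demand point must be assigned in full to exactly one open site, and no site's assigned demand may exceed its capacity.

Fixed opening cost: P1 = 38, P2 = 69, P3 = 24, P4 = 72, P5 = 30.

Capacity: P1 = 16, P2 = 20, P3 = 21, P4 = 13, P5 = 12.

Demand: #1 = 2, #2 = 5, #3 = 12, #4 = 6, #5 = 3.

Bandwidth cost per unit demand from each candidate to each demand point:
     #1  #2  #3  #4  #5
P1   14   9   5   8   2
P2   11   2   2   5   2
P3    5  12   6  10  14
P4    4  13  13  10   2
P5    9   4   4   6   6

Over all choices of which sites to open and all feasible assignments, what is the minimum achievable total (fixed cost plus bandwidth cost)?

193

Open {P2, P5}; cheapest assignment that respects the capacities:
  P2 (cap 20, load 20): #2, #3, #5 — cost 5×2 + 12×2 + 3×2 = 40
  P5 (cap 12, load 8): #1, #4 — cost 2×9 + 6×6 = 54
  Shipping 94, fixed 99 → total 193.
  Any other capacity-feasible assignment to {P2, P5} ships for at least 94.
Compare {P2, P3}: its best feasible assignment gives total 203.
Compare {P2, P3, P5}: its best feasible assignment gives total 209.
Every other set of open sites that can feasibly serve all demand totals ≥ 203 even under its best assignment. Minimum: 193.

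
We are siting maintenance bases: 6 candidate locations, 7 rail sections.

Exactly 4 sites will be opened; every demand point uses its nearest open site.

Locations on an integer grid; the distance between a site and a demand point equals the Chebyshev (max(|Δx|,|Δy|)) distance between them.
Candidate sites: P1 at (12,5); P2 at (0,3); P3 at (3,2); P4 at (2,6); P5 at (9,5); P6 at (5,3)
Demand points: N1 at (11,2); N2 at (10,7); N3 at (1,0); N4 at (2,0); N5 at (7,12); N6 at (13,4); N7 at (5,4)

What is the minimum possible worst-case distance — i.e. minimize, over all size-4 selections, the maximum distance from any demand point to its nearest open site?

6

Open {P1, P2, P3, P4}.
  Farthest demand point is N5 at distance 6 (to P4); all others are ≤ 6.
With {P1, P2, P4, P5} the worst case is 6.
With {P1, P2, P4, P6} the worst case is 6.
No size-4 selection achieves below 6.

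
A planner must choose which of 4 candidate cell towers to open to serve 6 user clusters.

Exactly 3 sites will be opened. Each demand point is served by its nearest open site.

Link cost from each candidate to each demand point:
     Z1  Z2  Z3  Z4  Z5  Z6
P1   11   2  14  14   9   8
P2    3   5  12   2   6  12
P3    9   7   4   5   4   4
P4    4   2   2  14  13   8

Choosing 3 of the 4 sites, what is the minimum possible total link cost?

17

Open {P2, P3, P4}.
  Z1→P2 3, Z2→P4 2, Z3→P4 2, Z4→P2 2, Z5→P3 4, Z6→P3 4  ⇒ total 17.
Compare {P1, P2, P3}: total 19.
Compare {P1, P3, P4}: total 21.
No size-3 selection does better; minimum is 17.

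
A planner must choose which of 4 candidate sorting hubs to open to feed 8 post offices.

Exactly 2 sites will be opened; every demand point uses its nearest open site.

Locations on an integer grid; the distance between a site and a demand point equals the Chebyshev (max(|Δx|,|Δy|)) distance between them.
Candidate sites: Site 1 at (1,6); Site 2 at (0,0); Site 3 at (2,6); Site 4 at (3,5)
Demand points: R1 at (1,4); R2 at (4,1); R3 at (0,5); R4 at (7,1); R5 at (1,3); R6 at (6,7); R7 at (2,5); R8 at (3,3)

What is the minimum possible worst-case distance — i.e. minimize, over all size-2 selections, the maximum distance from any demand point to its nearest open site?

Open {Site 1, Site 4}.
  Farthest demand point is R2 at distance 4 (to Site 4); all others are ≤ 4.
With {Site 2, Site 4} the worst case is 4.
With {Site 3, Site 4} the worst case is 4.
No size-2 selection achieves below 4.

4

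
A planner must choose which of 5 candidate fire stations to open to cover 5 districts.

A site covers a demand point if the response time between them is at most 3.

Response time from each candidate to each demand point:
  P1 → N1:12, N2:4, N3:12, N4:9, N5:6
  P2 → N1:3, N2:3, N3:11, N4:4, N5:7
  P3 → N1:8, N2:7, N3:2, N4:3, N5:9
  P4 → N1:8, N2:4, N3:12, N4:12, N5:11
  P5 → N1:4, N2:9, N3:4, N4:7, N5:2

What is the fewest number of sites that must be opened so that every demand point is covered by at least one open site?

3

Coverage sets (demand points within 3 of each site):
  P1: {}
  P2: {N1, N2}
  P3: {N3, N4}
  P4: {}
  P5: {N5}
No 2 sites suffice: every size-2 union leaves at least one demand point uncovered.
But {P2, P3, P5} covers everything, so the minimum is 3.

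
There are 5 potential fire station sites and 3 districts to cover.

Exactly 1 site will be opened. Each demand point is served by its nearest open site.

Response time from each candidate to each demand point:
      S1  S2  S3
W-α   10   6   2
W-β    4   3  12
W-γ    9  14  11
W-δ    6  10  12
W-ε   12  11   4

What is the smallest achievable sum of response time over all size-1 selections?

18

Open {W-α}.
  S1→W-α 10, S2→W-α 6, S3→W-α 2  ⇒ total 18.
Compare {W-β}: total 19.
Compare {W-ε}: total 27.
No size-1 selection does better; minimum is 18.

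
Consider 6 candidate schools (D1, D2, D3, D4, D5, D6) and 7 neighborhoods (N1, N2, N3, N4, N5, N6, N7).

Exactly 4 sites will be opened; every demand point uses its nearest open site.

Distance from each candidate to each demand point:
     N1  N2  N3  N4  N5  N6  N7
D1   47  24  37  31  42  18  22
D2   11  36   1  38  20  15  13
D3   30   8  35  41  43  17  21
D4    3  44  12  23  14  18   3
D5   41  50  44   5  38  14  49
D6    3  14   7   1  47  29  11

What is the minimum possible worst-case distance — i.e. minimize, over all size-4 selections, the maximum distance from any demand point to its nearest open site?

Open {D1, D3, D4, D5}.
  Farthest demand point is N5 at distance 14 (to D4); all others are ≤ 14.
With {D1, D4, D5, D6} the worst case is 14.
With {D2, D3, D4, D5} the worst case is 14.
No size-4 selection achieves below 14.

14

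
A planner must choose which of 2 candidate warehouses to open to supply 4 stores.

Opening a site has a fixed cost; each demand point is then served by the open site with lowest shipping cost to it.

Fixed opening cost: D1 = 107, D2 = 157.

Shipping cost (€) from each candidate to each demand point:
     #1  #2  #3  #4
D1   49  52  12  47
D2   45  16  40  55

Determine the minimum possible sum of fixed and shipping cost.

Open {D1}: assign each demand point to its cheapest open site.
  #1→D1 49, #2→D1 52, #3→D1 12, #4→D1 47
  shipping cost 160, fixed 107 → total 267.
Compare {D2}: shipping cost 156 + fixed 157 = 313.
Compare {D1, D2}: shipping cost 120 + fixed 264 = 384.

267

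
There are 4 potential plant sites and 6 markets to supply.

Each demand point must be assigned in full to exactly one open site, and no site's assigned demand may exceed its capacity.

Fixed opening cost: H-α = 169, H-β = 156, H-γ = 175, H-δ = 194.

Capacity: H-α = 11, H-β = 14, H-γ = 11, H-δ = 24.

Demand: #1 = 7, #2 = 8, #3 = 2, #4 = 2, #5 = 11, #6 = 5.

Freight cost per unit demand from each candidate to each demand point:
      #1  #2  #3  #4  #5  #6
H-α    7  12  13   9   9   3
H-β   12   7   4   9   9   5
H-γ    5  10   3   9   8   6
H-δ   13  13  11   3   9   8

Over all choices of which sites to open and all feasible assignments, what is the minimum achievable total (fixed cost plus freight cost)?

Open {H-β, H-δ}; cheapest assignment that respects the capacities:
  H-β (cap 14, load 13): #2, #6 — cost 8×7 + 5×5 = 81
  H-δ (cap 24, load 22): #1, #3, #4, #5 — cost 7×13 + 2×11 + 2×3 + 11×9 = 218
  Shipping 299, fixed 350 → total 649.
  Any other capacity-feasible assignment to {H-β, H-δ} ships for at least 299.
Compare {H-γ, H-δ}: its best feasible assignment gives total 671.
Compare {H-α, H-δ}: its best feasible assignment gives total 699.
Every other set of open sites that can feasibly serve all demand totals ≥ 671 even under its best assignment. Minimum: 649.

649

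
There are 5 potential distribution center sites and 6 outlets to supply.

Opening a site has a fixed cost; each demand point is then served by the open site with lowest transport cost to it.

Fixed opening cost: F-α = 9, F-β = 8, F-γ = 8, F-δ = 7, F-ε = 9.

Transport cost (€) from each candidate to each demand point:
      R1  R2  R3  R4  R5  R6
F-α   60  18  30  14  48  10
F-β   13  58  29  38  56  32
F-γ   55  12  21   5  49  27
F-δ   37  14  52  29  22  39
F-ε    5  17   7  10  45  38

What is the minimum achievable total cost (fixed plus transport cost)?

93

Open {F-α, F-δ, F-ε}: assign each demand point to its cheapest open site.
  R1→F-ε 5, R2→F-δ 14, R3→F-ε 7, R4→F-ε 10, R5→F-δ 22, R6→F-α 10
  transport cost 68, fixed 25 → total 93.
Compare {F-α, F-γ, F-δ, F-ε}: transport cost 61 + fixed 33 = 94.
Compare {F-α, F-β, F-δ, F-ε}: transport cost 68 + fixed 33 = 101.
Compare {F-γ, F-δ, F-ε}: transport cost 78 + fixed 24 = 102.
All other subsets cost ≥ 94. Minimum total cost: 93.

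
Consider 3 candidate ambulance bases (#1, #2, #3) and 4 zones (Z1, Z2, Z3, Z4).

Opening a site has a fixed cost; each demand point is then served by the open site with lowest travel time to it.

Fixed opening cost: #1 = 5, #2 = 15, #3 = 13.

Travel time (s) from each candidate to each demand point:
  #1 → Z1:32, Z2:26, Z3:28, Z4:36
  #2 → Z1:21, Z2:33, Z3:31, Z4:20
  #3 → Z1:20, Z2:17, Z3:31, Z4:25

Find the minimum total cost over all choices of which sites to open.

Open {#3}: assign each demand point to its cheapest open site.
  Z1→#3 20, Z2→#3 17, Z3→#3 31, Z4→#3 25
  travel time 93, fixed 13 → total 106.
Compare {#1, #3}: travel time 90 + fixed 18 = 108.
Compare {#1, #2}: travel time 95 + fixed 20 = 115.
Compare {#2, #3}: travel time 88 + fixed 28 = 116.
All other subsets cost ≥ 108. Minimum total cost: 106.

106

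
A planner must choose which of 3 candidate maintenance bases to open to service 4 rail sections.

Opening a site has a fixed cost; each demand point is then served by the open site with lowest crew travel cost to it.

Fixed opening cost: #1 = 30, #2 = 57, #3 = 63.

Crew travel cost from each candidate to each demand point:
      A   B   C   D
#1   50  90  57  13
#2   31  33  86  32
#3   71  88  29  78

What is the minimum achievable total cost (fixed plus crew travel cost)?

221

Open {#1, #2}: assign each demand point to its cheapest open site.
  A→#2 31, B→#2 33, C→#1 57, D→#1 13
  crew travel cost 134, fixed 87 → total 221.
Compare {#2}: crew travel cost 182 + fixed 57 = 239.
Compare {#1}: crew travel cost 210 + fixed 30 = 240.
Compare {#2, #3}: crew travel cost 125 + fixed 120 = 245.
All other subsets cost ≥ 239. Minimum total cost: 221.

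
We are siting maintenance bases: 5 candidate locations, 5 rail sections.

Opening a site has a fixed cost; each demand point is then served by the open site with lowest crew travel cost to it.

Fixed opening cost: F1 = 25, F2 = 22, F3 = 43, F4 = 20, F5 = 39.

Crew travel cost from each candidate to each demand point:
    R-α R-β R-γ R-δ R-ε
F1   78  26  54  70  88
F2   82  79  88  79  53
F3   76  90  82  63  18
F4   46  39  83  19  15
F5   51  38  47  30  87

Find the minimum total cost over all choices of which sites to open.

Open {F1, F4}: assign each demand point to its cheapest open site.
  R-α→F4 46, R-β→F1 26, R-γ→F1 54, R-δ→F4 19, R-ε→F4 15
  crew travel cost 160, fixed 45 → total 205.
Compare {F4}: crew travel cost 202 + fixed 20 = 222.
Compare {F4, F5}: crew travel cost 165 + fixed 59 = 224.
Compare {F1, F2, F4}: crew travel cost 160 + fixed 67 = 227.
All other subsets cost ≥ 222. Minimum total cost: 205.

205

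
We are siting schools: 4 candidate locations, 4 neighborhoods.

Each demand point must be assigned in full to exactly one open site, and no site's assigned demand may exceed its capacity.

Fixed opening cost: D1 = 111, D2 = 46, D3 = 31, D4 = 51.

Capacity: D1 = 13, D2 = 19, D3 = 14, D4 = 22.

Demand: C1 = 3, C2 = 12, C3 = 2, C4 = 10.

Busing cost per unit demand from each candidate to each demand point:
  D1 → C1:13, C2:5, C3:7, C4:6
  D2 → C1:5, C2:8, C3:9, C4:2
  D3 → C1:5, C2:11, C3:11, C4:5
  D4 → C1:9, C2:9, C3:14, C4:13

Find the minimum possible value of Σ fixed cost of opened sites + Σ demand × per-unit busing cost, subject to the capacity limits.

Open {D2, D3}; cheapest assignment that respects the capacities:
  D2 (cap 19, load 17): C1, C2, C3 — cost 3×5 + 12×8 + 2×9 = 129
  D3 (cap 14, load 10): C4 — cost 10×5 = 50
  Shipping 179, fixed 77 → total 256.
  Any other capacity-feasible assignment to {D2, D3} ships for at least 179.
Compare {D2, D4}: its best feasible assignment gives total 258.
Compare {D1, D2}: its best feasible assignment gives total 270.
Every other set of open sites that can feasibly serve all demand totals ≥ 258 even under its best assignment. Minimum: 256.

256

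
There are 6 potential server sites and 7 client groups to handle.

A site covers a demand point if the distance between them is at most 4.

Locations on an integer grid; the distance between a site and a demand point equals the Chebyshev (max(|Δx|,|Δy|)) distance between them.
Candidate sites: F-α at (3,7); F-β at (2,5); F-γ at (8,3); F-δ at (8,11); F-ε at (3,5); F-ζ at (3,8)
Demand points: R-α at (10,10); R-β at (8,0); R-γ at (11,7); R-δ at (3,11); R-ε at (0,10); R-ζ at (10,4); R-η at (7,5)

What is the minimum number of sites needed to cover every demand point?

3

Coverage sets (demand points within 4 of each site):
  F-α: {R-δ, R-ε, R-η}
  F-β: {}
  F-γ: {R-β, R-γ, R-ζ, R-η}
  F-δ: {R-α, R-γ}
  F-ε: {R-η}
  F-ζ: {R-δ, R-ε, R-η}
No 2 sites suffice: every size-2 union leaves at least one demand point uncovered.
But {F-α, F-γ, F-δ} covers everything, so the minimum is 3.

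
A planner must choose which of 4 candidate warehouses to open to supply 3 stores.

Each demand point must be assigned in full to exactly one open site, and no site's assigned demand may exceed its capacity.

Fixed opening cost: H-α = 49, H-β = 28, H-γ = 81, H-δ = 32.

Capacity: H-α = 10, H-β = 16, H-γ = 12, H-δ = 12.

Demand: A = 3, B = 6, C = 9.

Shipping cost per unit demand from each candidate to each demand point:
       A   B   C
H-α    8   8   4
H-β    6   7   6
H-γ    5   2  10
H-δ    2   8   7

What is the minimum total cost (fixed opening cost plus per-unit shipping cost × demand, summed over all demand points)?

Open {H-β, H-δ}; cheapest assignment that respects the capacities:
  H-β (cap 16, load 15): B, C — cost 6×7 + 9×6 = 96
  H-δ (cap 12, load 3): A — cost 3×2 = 6
  Shipping 102, fixed 60 → total 162.
  Any other capacity-feasible assignment to {H-β, H-δ} ships for at least 102.
Compare {H-α, H-δ}: its best feasible assignment gives total 171.
Compare {H-α, H-β}: its best feasible assignment gives total 173.
Every other set of open sites that can feasibly serve all demand totals ≥ 171 even under its best assignment. Minimum: 162.

162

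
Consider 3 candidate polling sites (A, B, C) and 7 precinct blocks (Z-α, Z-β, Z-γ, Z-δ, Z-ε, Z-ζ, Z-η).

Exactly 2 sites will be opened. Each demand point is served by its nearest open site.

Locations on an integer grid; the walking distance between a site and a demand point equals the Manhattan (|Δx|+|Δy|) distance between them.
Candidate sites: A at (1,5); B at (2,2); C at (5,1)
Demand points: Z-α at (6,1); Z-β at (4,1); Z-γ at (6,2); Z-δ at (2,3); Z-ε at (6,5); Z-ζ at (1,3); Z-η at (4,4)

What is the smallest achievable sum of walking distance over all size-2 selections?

Open {B, C}.
  Z-α→C 1, Z-β→C 1, Z-γ→C 2, Z-δ→B 1, Z-ε→C 5, Z-ζ→B 2, Z-η→B 4  ⇒ total 16.
Compare {A, C}: total 18.
Compare {A, B}: total 24.

16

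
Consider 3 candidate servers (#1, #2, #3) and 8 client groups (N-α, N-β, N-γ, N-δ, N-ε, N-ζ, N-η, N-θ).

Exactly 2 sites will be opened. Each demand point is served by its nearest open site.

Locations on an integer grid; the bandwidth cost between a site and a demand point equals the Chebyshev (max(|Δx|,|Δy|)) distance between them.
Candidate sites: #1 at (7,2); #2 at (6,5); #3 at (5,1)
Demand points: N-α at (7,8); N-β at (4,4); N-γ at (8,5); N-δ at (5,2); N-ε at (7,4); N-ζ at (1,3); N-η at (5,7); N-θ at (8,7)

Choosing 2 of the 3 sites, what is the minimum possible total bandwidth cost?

Open {#2, #3}.
  N-α→#2 3, N-β→#2 2, N-γ→#2 2, N-δ→#3 1, N-ε→#2 1, N-ζ→#3 4, N-η→#2 2, N-θ→#2 2  ⇒ total 17.
Compare {#1, #2}: total 19.
Compare {#1, #3}: total 29.

17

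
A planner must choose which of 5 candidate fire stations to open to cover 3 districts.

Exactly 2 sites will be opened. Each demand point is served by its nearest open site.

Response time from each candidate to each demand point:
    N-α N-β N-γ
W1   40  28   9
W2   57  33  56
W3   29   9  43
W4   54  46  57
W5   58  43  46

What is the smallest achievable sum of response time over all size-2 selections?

47

Open {W1, W3}.
  N-α→W3 29, N-β→W3 9, N-γ→W1 9  ⇒ total 47.
Compare {W1, W2}: total 77.
Compare {W1, W4}: total 77.
No size-2 selection does better; minimum is 47.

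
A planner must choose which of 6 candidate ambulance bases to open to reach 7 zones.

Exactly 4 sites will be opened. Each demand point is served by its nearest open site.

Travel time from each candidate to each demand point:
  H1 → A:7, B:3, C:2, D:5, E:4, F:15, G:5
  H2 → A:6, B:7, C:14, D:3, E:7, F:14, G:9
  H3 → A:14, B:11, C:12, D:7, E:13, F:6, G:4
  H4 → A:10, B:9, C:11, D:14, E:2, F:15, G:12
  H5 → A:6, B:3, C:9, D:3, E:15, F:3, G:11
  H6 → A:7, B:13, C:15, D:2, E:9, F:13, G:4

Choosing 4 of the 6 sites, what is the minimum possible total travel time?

Open {H1, H4, H5, H6}.
  A→H5 6, B→H1 3, C→H1 2, D→H6 2, E→H4 2, F→H5 3, G→H6 4  ⇒ total 22.
Compare {H1, H3, H4, H5}: total 23.
Compare {H1, H2, H4, H5}: total 24.
No size-4 selection does better; minimum is 22.

22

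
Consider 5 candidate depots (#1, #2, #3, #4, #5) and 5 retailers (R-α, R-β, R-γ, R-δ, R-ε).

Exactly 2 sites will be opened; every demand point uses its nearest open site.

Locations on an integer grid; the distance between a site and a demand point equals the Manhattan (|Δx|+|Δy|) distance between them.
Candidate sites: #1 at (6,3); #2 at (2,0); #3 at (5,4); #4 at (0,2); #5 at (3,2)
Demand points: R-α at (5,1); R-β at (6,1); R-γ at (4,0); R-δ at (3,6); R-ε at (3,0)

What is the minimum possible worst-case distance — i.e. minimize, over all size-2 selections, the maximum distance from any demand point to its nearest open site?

4

Open {#1, #5}.
  Farthest demand point is R-δ at distance 4 (to #5); all others are ≤ 4.
With {#2, #3} the worst case is 4.
With {#2, #5} the worst case is 4.
No size-2 selection achieves below 4.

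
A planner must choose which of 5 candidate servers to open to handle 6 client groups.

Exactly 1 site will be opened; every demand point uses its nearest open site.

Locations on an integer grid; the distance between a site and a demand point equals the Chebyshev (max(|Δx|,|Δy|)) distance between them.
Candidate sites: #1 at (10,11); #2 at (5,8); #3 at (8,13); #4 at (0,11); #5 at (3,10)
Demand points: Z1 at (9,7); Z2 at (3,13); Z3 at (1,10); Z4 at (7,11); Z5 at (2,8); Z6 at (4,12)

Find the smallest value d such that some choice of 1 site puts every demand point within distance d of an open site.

Open {#2}.
  Farthest demand point is Z2 at distance 5 (to #2); all others are ≤ 5.
With {#5} the worst case is 6.
With {#3} the worst case is 7.
No size-1 selection achieves below 5.

5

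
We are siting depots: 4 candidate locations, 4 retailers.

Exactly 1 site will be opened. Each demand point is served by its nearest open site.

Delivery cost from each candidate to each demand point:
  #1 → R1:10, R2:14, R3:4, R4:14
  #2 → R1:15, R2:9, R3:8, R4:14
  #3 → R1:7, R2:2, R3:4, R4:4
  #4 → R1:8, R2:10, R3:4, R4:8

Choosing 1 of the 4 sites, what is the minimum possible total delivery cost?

Open {#3}.
  R1→#3 7, R2→#3 2, R3→#3 4, R4→#3 4  ⇒ total 17.
Compare {#4}: total 30.
Compare {#1}: total 42.
No size-1 selection does better; minimum is 17.

17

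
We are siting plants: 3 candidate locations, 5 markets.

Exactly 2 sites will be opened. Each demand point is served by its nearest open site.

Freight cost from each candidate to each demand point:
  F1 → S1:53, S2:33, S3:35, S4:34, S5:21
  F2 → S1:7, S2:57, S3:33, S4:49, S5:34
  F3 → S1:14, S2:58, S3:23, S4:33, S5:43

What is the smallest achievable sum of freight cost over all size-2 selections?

124

Open {F1, F3}.
  S1→F3 14, S2→F1 33, S3→F3 23, S4→F3 33, S5→F1 21  ⇒ total 124.
Compare {F1, F2}: total 128.
Compare {F2, F3}: total 154.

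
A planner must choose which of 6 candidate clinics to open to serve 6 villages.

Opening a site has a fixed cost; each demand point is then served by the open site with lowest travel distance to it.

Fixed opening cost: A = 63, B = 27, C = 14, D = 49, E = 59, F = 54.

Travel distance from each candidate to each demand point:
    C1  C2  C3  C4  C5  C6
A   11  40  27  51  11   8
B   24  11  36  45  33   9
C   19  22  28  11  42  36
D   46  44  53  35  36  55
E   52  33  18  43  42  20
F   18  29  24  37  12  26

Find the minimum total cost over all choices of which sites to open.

Open {B, C}: assign each demand point to its cheapest open site.
  C1→C 19, C2→B 11, C3→C 28, C4→C 11, C5→B 33, C6→B 9
  travel distance 111, fixed 41 → total 152.
Compare {A, C}: travel distance 90 + fixed 77 = 167.
Compare {C}: travel distance 158 + fixed 14 = 172.
Compare {B, C, F}: travel distance 85 + fixed 95 = 180.
All other subsets cost ≥ 167. Minimum total cost: 152.

152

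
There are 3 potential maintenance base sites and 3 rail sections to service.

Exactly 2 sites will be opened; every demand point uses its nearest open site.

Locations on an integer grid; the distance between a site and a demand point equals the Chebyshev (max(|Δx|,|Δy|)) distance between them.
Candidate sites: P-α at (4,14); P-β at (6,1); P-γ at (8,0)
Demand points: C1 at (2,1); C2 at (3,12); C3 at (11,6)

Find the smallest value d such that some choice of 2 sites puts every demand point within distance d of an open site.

5

Open {P-α, P-β}.
  Farthest demand point is C3 at distance 5 (to P-β); all others are ≤ 5.
With {P-α, P-γ} the worst case is 6.
With {P-β, P-γ} the worst case is 11.
No size-2 selection achieves below 5.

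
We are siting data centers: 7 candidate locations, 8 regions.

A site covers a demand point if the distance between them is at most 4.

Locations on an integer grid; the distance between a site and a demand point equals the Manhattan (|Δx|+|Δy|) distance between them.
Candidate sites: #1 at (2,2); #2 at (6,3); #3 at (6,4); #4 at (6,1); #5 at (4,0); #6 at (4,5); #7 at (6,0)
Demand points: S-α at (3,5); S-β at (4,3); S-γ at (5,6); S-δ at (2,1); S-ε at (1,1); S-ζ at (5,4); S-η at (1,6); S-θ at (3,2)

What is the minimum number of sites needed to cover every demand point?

2

Coverage sets (demand points within 4 of each site):
  #1: {S-α, S-β, S-δ, S-ε, S-θ}
  #2: {S-β, S-γ, S-ζ, S-θ}
  #3: {S-α, S-β, S-γ, S-ζ}
  #4: {S-β, S-δ, S-ζ, S-θ}
  #5: {S-β, S-δ, S-ε, S-θ}
  #6: {S-α, S-β, S-γ, S-ζ, S-η, S-θ}
  #7: {}
No single site covers all 8 demand points.
But {#1, #6} covers everything, so the minimum is 2.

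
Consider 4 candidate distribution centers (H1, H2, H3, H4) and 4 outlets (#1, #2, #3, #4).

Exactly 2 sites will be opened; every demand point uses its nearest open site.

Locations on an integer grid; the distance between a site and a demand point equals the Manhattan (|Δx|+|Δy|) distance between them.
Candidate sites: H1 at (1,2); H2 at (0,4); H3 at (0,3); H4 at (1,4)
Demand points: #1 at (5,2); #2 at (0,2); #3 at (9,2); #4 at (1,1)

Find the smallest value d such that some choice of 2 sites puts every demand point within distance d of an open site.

8

Open {H1, H2}.
  Farthest demand point is #3 at distance 8 (to H1); all others are ≤ 8.
With {H1, H3} the worst case is 8.
With {H1, H4} the worst case is 8.
No size-2 selection achieves below 8.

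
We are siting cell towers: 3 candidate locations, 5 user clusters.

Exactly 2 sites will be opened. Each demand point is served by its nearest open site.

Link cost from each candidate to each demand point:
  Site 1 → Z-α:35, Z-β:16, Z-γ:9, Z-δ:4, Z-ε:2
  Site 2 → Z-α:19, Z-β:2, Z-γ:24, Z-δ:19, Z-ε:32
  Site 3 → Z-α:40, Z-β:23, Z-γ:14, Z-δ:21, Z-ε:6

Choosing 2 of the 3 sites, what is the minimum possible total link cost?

Open {Site 1, Site 2}.
  Z-α→Site 2 19, Z-β→Site 2 2, Z-γ→Site 1 9, Z-δ→Site 1 4, Z-ε→Site 1 2  ⇒ total 36.
Compare {Site 2, Site 3}: total 60.
Compare {Site 1, Site 3}: total 66.

36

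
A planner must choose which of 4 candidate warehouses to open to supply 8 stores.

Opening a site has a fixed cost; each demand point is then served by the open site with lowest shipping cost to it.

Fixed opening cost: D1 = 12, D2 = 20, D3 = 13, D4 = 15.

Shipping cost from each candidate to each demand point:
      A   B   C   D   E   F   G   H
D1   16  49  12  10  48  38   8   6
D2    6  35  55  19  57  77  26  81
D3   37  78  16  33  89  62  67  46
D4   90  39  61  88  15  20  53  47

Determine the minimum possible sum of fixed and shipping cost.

153

Open {D1, D4}: assign each demand point to its cheapest open site.
  A→D1 16, B→D4 39, C→D1 12, D→D1 10, E→D4 15, F→D4 20, G→D1 8, H→D1 6
  shipping cost 126, fixed 27 → total 153.
Compare {D1, D2, D4}: shipping cost 112 + fixed 47 = 159.
Compare {D1, D3, D4}: shipping cost 126 + fixed 40 = 166.
Compare {D1, D2, D3, D4}: shipping cost 112 + fixed 60 = 172.
All other subsets cost ≥ 159. Minimum total cost: 153.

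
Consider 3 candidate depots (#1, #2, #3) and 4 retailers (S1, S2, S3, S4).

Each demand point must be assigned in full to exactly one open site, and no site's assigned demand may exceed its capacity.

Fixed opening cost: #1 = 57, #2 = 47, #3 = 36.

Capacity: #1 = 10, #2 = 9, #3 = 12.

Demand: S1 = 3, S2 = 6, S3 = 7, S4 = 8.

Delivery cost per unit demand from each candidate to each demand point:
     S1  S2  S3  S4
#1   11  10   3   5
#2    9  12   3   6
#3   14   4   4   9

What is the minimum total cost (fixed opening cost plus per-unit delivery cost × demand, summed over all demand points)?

266

Open {#1, #2, #3}; cheapest assignment that respects the capacities:
  #1 (cap 10, load 10): S1, S3 — cost 3×11 + 7×3 = 54
  #2 (cap 9, load 8): S4 — cost 8×6 = 48
  #3 (cap 12, load 6): S2 — cost 6×4 = 24
  Shipping 126, fixed 140 → total 266.
  Any other capacity-feasible assignment to {#1, #2, #3} ships for at least 126.
Total demand is 24 and no other set of sites has combined capacity ≥ 24, so {#1, #2, #3} is the only feasible choice of open sites. Minimum: 266.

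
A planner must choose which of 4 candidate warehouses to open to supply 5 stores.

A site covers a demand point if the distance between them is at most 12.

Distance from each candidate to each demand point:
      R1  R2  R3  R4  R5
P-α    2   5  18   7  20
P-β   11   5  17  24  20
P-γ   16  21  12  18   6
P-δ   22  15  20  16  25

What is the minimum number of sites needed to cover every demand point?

2

Coverage sets (demand points within 12 of each site):
  P-α: {R1, R2, R4}
  P-β: {R1, R2}
  P-γ: {R3, R5}
  P-δ: {}
No single site covers all 5 demand points.
But {P-α, P-γ} covers everything, so the minimum is 2.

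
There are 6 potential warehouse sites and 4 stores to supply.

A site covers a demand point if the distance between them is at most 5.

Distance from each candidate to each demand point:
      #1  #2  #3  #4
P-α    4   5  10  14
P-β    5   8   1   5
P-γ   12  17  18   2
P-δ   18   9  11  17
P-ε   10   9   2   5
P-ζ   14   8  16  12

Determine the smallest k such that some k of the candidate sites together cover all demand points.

2

Coverage sets (demand points within 5 of each site):
  P-α: {#1, #2}
  P-β: {#1, #3, #4}
  P-γ: {#4}
  P-δ: {}
  P-ε: {#3, #4}
  P-ζ: {}
No single site covers all 4 demand points.
But {P-α, P-β} covers everything, so the minimum is 2.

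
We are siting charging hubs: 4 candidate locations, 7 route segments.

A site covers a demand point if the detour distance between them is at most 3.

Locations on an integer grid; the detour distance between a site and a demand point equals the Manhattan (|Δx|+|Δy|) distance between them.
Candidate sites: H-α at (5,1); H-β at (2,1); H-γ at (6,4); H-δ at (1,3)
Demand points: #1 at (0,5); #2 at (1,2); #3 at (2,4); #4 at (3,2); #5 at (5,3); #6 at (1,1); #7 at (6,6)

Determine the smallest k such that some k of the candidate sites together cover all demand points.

2

Coverage sets (demand points within 3 of each site):
  H-α: {#4, #5}
  H-β: {#2, #3, #4, #6}
  H-γ: {#5, #7}
  H-δ: {#1, #2, #3, #4, #6}
No single site covers all 7 demand points.
But {H-γ, H-δ} covers everything, so the minimum is 2.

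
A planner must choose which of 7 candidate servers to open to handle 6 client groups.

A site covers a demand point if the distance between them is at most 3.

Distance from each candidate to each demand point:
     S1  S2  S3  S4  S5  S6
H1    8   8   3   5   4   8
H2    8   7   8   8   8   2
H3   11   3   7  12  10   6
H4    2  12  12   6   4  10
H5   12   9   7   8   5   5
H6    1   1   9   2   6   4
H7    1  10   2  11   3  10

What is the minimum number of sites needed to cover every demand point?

Coverage sets (demand points within 3 of each site):
  H1: {S3}
  H2: {S6}
  H3: {S2}
  H4: {S1}
  H5: {}
  H6: {S1, S2, S4}
  H7: {S1, S3, S5}
No 2 sites suffice: every size-2 union leaves at least one demand point uncovered.
But {H2, H6, H7} covers everything, so the minimum is 3.

3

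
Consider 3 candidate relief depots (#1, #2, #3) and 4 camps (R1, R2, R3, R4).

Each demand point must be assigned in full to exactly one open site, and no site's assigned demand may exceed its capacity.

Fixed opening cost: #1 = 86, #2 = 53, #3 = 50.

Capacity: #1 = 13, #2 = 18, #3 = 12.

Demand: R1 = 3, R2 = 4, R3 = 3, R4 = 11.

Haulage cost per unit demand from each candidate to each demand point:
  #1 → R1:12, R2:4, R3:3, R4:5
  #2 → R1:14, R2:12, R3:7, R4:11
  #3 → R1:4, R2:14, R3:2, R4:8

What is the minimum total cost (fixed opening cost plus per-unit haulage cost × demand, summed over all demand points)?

265

Open {#1, #3}; cheapest assignment that respects the capacities:
  #1 (cap 13, load 11): R4 — cost 11×5 = 55
  #3 (cap 12, load 10): R1, R2, R3 — cost 3×4 + 4×14 + 3×2 = 74
  Shipping 129, fixed 136 → total 265.
  Any other capacity-feasible assignment to {#1, #3} ships for at least 129.
Compare {#2, #3}: its best feasible assignment gives total 290.
Compare {#1, #2}: its best feasible assignment gives total 305.
Every other set of open sites that can feasibly serve all demand totals ≥ 290 even under its best assignment. Minimum: 265.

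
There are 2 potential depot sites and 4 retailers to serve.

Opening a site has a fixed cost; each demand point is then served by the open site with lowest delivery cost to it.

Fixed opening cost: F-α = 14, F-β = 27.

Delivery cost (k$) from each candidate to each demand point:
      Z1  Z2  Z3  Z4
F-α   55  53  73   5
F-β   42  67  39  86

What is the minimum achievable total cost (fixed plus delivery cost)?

180

Open {F-α, F-β}: assign each demand point to its cheapest open site.
  Z1→F-β 42, Z2→F-α 53, Z3→F-β 39, Z4→F-α 5
  delivery cost 139, fixed 41 → total 180.
Compare {F-α}: delivery cost 186 + fixed 14 = 200.
Compare {F-β}: delivery cost 234 + fixed 27 = 261.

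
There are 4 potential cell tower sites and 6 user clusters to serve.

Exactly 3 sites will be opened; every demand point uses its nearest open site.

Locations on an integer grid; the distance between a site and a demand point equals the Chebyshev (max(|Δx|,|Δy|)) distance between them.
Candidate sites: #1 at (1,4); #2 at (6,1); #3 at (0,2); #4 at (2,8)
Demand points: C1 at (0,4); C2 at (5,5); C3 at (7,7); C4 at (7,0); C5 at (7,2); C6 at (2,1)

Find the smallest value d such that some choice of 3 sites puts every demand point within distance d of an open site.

5

Open {#1, #2, #4}.
  Farthest demand point is C3 at distance 5 (to #4); all others are ≤ 5.
With {#2, #3, #4} the worst case is 5.
With {#1, #2, #3} the worst case is 6.
No size-3 selection achieves below 5.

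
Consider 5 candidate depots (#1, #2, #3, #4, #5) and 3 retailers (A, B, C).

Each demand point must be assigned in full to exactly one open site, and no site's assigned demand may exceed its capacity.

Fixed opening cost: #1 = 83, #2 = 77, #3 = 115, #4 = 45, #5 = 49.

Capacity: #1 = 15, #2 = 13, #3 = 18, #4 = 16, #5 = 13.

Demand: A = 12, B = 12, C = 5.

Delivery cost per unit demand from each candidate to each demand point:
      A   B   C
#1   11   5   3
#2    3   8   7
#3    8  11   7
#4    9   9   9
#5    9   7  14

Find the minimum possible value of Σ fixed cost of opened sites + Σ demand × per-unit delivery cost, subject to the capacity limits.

336

Open {#2, #4, #5}; cheapest assignment that respects the capacities:
  #2 (cap 13, load 12): A — cost 12×3 = 36
  #4 (cap 16, load 5): C — cost 5×9 = 45
  #5 (cap 13, load 12): B — cost 12×7 = 84
  Shipping 165, fixed 171 → total 336.
  Any other capacity-feasible assignment to {#2, #4, #5} ships for at least 165.
Compare {#1, #2, #5}: its best feasible assignment gives total 344.
Compare {#1, #2, #4}: its best feasible assignment gives total 346.
Every other set of open sites that can feasibly serve all demand totals ≥ 344 even under its best assignment. Minimum: 336.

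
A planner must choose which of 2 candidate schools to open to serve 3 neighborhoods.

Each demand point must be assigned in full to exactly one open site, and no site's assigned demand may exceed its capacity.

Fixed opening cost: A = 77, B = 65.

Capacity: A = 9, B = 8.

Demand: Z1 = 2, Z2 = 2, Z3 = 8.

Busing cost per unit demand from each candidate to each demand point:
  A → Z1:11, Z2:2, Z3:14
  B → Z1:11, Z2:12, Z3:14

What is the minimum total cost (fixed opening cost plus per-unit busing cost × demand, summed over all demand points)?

Open {A, B}; cheapest assignment that respects the capacities:
  A (cap 9, load 4): Z1, Z2 — cost 2×11 + 2×2 = 26
  B (cap 8, load 8): Z3 — cost 8×14 = 112
  Shipping 138, fixed 142 → total 280.
  Any other capacity-feasible assignment to {A, B} ships for at least 138.
Total demand is 12 and no other set of sites has combined capacity ≥ 12, so {A, B} is the only feasible choice of open sites. Minimum: 280.

280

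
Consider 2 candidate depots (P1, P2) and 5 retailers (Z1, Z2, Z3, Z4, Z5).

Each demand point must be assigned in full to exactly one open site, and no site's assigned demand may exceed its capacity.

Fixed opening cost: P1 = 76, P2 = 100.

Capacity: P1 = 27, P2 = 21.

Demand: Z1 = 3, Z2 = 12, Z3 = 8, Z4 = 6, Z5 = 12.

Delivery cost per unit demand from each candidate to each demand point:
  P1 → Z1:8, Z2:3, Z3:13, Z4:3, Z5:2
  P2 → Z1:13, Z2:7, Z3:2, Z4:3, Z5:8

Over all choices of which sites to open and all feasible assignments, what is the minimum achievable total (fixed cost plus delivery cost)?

Open {P1, P2}; cheapest assignment that respects the capacities:
  P1 (cap 27, load 27): Z1, Z2, Z5 — cost 3×8 + 12×3 + 12×2 = 84
  P2 (cap 21, load 14): Z3, Z4 — cost 8×2 + 6×3 = 34
  Shipping 118, fixed 176 → total 294.
  Any other capacity-feasible assignment to {P1, P2} ships for at least 118.
Total demand is 41 and no other set of sites has combined capacity ≥ 41, so {P1, P2} is the only feasible choice of open sites. Minimum: 294.

294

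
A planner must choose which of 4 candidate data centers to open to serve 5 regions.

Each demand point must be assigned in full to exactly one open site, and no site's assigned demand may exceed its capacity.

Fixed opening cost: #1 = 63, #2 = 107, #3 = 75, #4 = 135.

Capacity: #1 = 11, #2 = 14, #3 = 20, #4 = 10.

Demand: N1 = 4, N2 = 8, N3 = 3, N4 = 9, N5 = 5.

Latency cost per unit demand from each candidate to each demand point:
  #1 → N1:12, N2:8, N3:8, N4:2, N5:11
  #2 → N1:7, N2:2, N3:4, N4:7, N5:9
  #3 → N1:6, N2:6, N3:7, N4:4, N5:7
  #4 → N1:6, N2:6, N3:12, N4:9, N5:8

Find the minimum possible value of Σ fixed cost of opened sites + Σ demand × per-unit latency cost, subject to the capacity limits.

Open {#1, #3}; cheapest assignment that respects the capacities:
  #1 (cap 11, load 9): N4 — cost 9×2 = 18
  #3 (cap 20, load 20): N1, N2, N3, N5 — cost 4×6 + 8×6 + 3×7 + 5×7 = 128
  Shipping 146, fixed 138 → total 284.
  Any other capacity-feasible assignment to {#1, #3} ships for at least 146.
Compare {#2, #3}: its best feasible assignment gives total 305.
Compare {#1, #2, #3}: its best feasible assignment gives total 350.
Every other set of open sites that can feasibly serve all demand totals ≥ 305 even under its best assignment. Minimum: 284.

284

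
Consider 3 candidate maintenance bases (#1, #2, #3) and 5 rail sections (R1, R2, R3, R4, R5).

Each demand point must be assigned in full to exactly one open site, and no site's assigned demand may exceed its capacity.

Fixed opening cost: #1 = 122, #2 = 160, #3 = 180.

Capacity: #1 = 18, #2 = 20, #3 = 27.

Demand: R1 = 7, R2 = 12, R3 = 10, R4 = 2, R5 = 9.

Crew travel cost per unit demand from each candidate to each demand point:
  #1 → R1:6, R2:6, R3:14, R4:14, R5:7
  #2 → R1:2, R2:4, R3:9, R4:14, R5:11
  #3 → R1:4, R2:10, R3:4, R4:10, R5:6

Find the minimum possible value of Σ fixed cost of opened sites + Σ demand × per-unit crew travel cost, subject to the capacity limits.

516

Open {#2, #3}; cheapest assignment that respects the capacities:
  #2 (cap 20, load 19): R1, R2 — cost 7×2 + 12×4 = 62
  #3 (cap 27, load 21): R3, R4, R5 — cost 10×4 + 2×10 + 9×6 = 114
  Shipping 176, fixed 340 → total 516.
  Any other capacity-feasible assignment to {#2, #3} ships for at least 176.
Compare {#1, #3}: its best feasible assignment gives total 524.
Compare {#1, #2, #3}: its best feasible assignment gives total 638.
Every other set of open sites that can feasibly serve all demand totals ≥ 524 even under its best assignment. Minimum: 516.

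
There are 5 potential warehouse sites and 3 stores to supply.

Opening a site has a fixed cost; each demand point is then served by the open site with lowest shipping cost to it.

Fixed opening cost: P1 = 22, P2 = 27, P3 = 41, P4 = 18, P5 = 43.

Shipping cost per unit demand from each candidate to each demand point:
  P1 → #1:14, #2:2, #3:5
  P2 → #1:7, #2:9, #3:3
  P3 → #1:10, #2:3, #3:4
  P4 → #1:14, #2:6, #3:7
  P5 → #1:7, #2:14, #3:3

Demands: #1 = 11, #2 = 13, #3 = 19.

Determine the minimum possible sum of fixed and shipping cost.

Open {P1, P2}: assign each demand point to its cheapest open site.
  #1→P2 11×7=77, #2→P1 13×2=26, #3→P2 19×3=57
  shipping cost 160, fixed 49 → total 209.
Compare {P1, P5}: shipping cost 160 + fixed 65 = 225.
Compare {P1, P2, P4}: shipping cost 160 + fixed 67 = 227.
Compare {P2, P3}: shipping cost 173 + fixed 68 = 241.
All other subsets cost ≥ 225. Minimum total cost: 209.

209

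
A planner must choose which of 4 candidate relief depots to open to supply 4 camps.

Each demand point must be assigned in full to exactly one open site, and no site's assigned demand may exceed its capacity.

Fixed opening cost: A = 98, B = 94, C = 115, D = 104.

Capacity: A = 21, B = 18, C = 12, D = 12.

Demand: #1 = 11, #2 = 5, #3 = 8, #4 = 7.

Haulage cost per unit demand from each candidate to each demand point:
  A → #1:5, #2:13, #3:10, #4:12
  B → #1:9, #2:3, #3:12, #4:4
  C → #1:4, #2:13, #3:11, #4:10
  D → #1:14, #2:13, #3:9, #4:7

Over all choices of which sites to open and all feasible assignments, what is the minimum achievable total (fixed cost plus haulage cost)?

370

Open {A, B}; cheapest assignment that respects the capacities:
  A (cap 21, load 19): #1, #3 — cost 11×5 + 8×10 = 135
  B (cap 18, load 12): #2, #4 — cost 5×3 + 7×4 = 43
  Shipping 178, fixed 192 → total 370.
  Any other capacity-feasible assignment to {A, B} ships for at least 178.
Compare {A, D}: its best feasible assignment gives total 451.
Compare {A, B, D}: its best feasible assignment gives total 466.
Every other set of open sites that can feasibly serve all demand totals ≥ 451 even under its best assignment. Minimum: 370.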